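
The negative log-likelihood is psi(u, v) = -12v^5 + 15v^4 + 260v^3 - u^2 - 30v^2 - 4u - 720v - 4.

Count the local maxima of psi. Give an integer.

psi separates as a function of u plus a function of v, so ∇psi=0 decouples.
∂psi/∂u = -2(u + 2) = 0 at u ∈ {-2}; ∂psi/∂v = -60(v - 4)(v - 1)(v + 1)(v + 3) = 0 at v ∈ {-3, -1, 1, 4}.
The Hessian is diagonal: diag(psi_uu, psi_vv). Second derivatives: psi_uu(-2)=-2; psi_vv(-3)=3360, psi_vv(-1)=-1200, psi_vv(1)=1440, psi_vv(4)=-6300.
Local maxima occur where both diagonal entries negative: (-2, -1), (-2, 4). Count: 2.

2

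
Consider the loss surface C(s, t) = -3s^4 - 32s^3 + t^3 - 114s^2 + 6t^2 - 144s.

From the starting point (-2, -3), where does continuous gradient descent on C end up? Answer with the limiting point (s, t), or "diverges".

(-3, 0)

C is separable, so gradient descent decouples: s follows -∂C/∂s, t follows -∂C/∂t.
∂C/∂s = -12(s + 1)(s + 3)(s + 4); at s=-2 this is 24, so s decreases.
∂C/∂t = 3t(t + 4); at t=-3 this is -9, so t increases.
s converges to its nearest critical value -3 (a local min of the s-part); t converges to 0. The iterate converges to (-3, 0).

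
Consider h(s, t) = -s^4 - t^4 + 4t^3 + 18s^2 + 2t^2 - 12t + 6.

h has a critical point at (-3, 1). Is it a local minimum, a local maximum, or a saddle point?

The mixed partial ∂²h/∂s∂t is 0, so the Hessian at any point is diag(h_ss, h_tt) = diag(12(-s^2 + 3), 4(-3t^2 + 6t + 1)).
At (-3, 1): H = diag(-72, 16).
The eigenvalues have opposite signs, so H is indefinite: a saddle point.

saddle point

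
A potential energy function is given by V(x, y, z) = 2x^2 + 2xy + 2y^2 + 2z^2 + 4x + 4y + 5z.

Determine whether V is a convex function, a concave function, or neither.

convex

V is quadratic, so its Hessian is the constant matrix H = [[4, 2, 0], [2, 4, 0], [0, 0, 4]].
Leading principal minors: 4, 12, 48.
All positive ⇒ H ≻ 0 ⇒ convex.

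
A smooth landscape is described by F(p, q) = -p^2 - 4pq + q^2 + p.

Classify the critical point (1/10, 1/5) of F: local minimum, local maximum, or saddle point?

The Hessian of F is constant: H = [[-2, -4], [-4, 2]].
det(H) = (-2)·2 − (-4)² = -20.
Since det(H) < 0, H is indefinite and the critical point is a saddle point.

saddle point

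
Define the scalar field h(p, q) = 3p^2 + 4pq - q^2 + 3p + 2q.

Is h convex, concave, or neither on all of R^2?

neither

h is quadratic, so its Hessian is the constant matrix H = [[6, 4], [4, -2]].
det(H) = -28, tr(H) = 4.
det(H) < 0, so H is indefinite: neither convex nor concave.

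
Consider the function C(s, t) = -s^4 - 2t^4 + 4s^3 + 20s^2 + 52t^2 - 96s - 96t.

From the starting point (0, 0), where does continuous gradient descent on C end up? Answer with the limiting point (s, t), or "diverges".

C is separable, so gradient descent decouples: s follows -∂C/∂s, t follows -∂C/∂t.
∂C/∂s = -4(s - 4)(s - 2)(s + 3); at s=0 this is -96, so s increases.
∂C/∂t = -8(t - 3)(t - 1)(t + 4); at t=0 this is -96, so t increases.
s converges to its nearest critical value 2 (a local min of the s-part); t converges to 1. The iterate converges to (2, 1).

(2, 1)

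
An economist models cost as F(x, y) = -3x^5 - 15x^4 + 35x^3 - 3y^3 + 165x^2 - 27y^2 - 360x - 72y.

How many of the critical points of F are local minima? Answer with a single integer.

2

F separates as a function of x plus a function of y, so ∇F=0 decouples.
∂F/∂x = -15(x - 2)(x - 1)(x + 3)(x + 4) = 0 at x ∈ {-4, -3, 1, 2}; ∂F/∂y = -9(y + 2)(y + 4) = 0 at y ∈ {-4, -2}.
The Hessian is diagonal: diag(F_xx, F_yy). Second derivatives: F_xx(-4)=450, F_xx(-3)=-300, F_xx(1)=300, F_xx(2)=-450; F_yy(-4)=18, F_yy(-2)=-18.
Local minima occur where both diagonal entries positive: (-4, -4), (1, -4). Count: 2.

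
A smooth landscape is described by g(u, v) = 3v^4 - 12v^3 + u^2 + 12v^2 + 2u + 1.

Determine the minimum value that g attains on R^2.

0

g(u,v) separates as P(u) + Q(v) + 1, so its minimum is min P + min Q + 1.
P'(u) = 2u + 2 vanishes at u ∈ {-1}; Q'(v) = 12v(v - 2)(v - 1) vanishes at v ∈ {0, 1, 2}.
Local minima of P (where P''>0): P(-1)=-1. Local minima of Q: Q(0)=0, Q(2)=0.
So the global minimum of g is P(-1) + Q(0) + 1 = -1 + 0 + 1 = 0, attained at (-1, 0).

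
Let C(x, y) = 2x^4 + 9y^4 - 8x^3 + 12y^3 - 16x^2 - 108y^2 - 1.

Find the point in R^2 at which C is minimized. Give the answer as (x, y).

C(x,y) separates as P(x) + Q(y) − 1, so its minimum is min P + min Q − 1.
P'(x) = 8x(x - 4)(x + 1) vanishes at x ∈ {-1, 0, 4}; Q'(y) = 36y(y - 2)(y + 3) vanishes at y ∈ {-3, 0, 2}.
Local minima of P (where P''>0): P(-1)=-6, P(4)=-256. Local minima of Q: Q(-3)=-567, Q(2)=-192.
So the global minimum of C is P(4) + Q(-3) − 1 = -256 − 567 − 1 = -824, attained at (4, -3).

(4, -3)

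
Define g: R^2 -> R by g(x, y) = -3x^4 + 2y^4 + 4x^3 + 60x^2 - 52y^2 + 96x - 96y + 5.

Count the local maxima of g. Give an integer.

2

g separates as a function of x plus a function of y, so ∇g=0 decouples.
∂g/∂x = -12(x - 4)(x + 1)(x + 2) = 0 at x ∈ {-2, -1, 4}; ∂g/∂y = 8(y - 4)(y + 1)(y + 3) = 0 at y ∈ {-3, -1, 4}.
The Hessian is diagonal: diag(g_xx, g_yy). Second derivatives: g_xx(-2)=-72, g_xx(-1)=60, g_xx(4)=-360; g_yy(-3)=112, g_yy(-1)=-80, g_yy(4)=280.
Local maxima occur where both diagonal entries negative: (-2, -1), (4, -1). Count: 2.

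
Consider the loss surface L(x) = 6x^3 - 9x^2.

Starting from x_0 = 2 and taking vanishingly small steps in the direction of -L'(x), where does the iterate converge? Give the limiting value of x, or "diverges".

1

L'(x) = 18x(x - 1), so L'(2) = 36.
Gradient descent moves in the -L' direction, i.e. x is decreasing.
The nearest critical point in that direction is x = 1, where L'' = 18 > 0 (a local minimum). The iterate converges there.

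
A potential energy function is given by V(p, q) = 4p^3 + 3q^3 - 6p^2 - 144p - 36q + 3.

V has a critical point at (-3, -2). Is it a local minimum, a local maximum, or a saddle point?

The mixed partial ∂²V/∂p∂q is 0, so the Hessian at any point is diag(V_pp, V_qq) = diag(12(2p - 1), 18q).
At (-3, -2): H = diag(-84, -36).
Both eigenvalues are negative, so H is negative definite: a local maximum.

local maximum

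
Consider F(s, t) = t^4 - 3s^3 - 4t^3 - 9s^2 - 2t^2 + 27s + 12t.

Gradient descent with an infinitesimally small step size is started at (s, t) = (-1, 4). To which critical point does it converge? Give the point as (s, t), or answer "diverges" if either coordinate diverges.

(-3, 3)

F is separable, so gradient descent decouples: s follows -∂F/∂s, t follows -∂F/∂t.
∂F/∂s = -9(s - 1)(s + 3); at s=-1 this is 36, so s decreases.
∂F/∂t = 4(t - 3)(t - 1)(t + 1); at t=4 this is 60, so t decreases.
s converges to its nearest critical value -3 (a local min of the s-part); t converges to 3. The iterate converges to (-3, 3).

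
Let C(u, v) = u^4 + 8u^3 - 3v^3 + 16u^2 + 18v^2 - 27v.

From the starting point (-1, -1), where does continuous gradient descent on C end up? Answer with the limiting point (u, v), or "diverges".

(0, 1)

C is separable, so gradient descent decouples: u follows -∂C/∂u, v follows -∂C/∂v.
∂C/∂u = 4u(u + 2)(u + 4); at u=-1 this is -12, so u increases.
∂C/∂v = -9(v - 3)(v - 1); at v=-1 this is -72, so v increases.
u converges to its nearest critical value 0 (a local min of the u-part); v converges to 1. The iterate converges to (0, 1).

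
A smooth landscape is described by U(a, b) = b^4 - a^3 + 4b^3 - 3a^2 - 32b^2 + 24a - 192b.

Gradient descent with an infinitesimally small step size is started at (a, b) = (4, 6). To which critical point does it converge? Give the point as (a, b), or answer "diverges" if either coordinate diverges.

diverges

U is separable, so gradient descent decouples: a follows -∂U/∂a, b follows -∂U/∂b.
∂U/∂a = -3(a - 2)(a + 4); at a=4 this is -48, so a increases.
∂U/∂b = 4(b - 4)(b + 3)(b + 4); at b=6 this is 720, so b decreases.
The a-coordinate has no critical point in that direction and runs off to infinity.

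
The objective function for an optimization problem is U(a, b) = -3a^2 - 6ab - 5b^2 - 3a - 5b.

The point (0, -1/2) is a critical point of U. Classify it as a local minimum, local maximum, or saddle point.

local maximum

The Hessian of U is constant: H = [[-6, -6], [-6, -10]].
det(H) = (-6)·(-10) − (-6)² = 24.
det(H) > 0 and tr(H) = -16 < 0, so H is negative definite and the point is a local maximum.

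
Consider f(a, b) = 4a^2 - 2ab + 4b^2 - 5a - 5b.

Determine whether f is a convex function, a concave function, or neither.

f is quadratic, so its Hessian is the constant matrix H = [[8, -2], [-2, 8]].
det(H) = 60, tr(H) = 16.
det(H) > 0 and tr(H) > 0, so H is positive definite everywhere: convex.

convex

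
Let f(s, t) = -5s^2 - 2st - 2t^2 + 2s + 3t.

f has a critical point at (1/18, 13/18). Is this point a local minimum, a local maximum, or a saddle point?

The Hessian of f is constant: H = [[-10, -2], [-2, -4]].
det(H) = (-10)·(-4) − (-2)² = 36.
det(H) > 0 and tr(H) = -14 < 0, so H is negative definite and the point is a local maximum.

local maximum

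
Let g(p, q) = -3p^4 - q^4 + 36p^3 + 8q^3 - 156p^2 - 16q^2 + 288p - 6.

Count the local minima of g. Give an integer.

g separates as a function of p plus a function of q, so ∇g=0 decouples.
∂g/∂p = -12(p - 4)(p - 3)(p - 2) = 0 at p ∈ {2, 3, 4}; ∂g/∂q = -4q(q - 4)(q - 2) = 0 at q ∈ {0, 2, 4}.
The Hessian is diagonal: diag(g_pp, g_qq). Second derivatives: g_pp(2)=-24, g_pp(3)=12, g_pp(4)=-24; g_qq(0)=-32, g_qq(2)=16, g_qq(4)=-32.
Local minima occur where both diagonal entries positive: (3, 2). Count: 1.

1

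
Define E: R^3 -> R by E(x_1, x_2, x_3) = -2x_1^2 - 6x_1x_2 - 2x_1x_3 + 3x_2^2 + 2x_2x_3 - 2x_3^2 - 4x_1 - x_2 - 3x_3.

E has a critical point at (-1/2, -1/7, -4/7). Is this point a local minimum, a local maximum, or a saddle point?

saddle point

The Hessian is constant: H = [[-4, -6, -2], [-6, 6, 2], [-2, 2, -4]].
Leading principal minors: Δ₁ = -4, Δ₂ = -60, Δ₃ = 280.
The minors fit neither the all-positive nor the alternating-sign pattern, so H is indefinite: a saddle point.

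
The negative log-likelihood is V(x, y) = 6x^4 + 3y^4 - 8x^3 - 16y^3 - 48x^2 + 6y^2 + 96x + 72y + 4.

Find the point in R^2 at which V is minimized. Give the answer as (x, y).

(-2, -1)

V(x,y) separates as P(x) + Q(y) + 4, so its minimum is min P + min Q + 4.
P'(x) = 24(x - 2)(x - 1)(x + 2) vanishes at x ∈ {-2, 1, 2}; Q'(y) = 12(y - 3)(y - 2)(y + 1) vanishes at y ∈ {-1, 2, 3}.
Local minima of P (where P''>0): P(-2)=-224, P(2)=32. Local minima of Q: Q(-1)=-47, Q(3)=81.
So the global minimum of V is P(-2) + Q(-1) + 4 = -224 − 47 + 4 = -267, attained at (-2, -1).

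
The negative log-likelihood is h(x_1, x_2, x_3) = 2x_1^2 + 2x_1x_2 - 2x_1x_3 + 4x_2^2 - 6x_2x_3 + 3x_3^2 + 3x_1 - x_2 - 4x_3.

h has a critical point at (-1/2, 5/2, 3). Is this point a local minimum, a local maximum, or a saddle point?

local minimum

The Hessian is constant: H = [[4, 2, -2], [2, 8, -6], [-2, -6, 6]].
Leading principal minors: Δ₁ = 4, Δ₂ = 28, Δ₃ = 40.
All leading minors are positive, so H is positive definite: a local minimum.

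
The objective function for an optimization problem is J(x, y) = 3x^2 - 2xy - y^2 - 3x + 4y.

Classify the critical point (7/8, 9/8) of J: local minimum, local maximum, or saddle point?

saddle point

The Hessian of J is constant: H = [[6, -2], [-2, -2]].
det(H) = 6·(-2) − (-2)² = -16.
Since det(H) < 0, H is indefinite and the critical point is a saddle point.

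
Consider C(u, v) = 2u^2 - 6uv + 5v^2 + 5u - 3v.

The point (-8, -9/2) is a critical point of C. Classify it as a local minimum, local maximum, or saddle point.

The Hessian of C is constant: H = [[4, -6], [-6, 10]].
det(H) = 4·10 − (-6)² = 4.
det(H) > 0 and tr(H) = 14 > 0, so H is positive definite and the point is a local minimum.

local minimum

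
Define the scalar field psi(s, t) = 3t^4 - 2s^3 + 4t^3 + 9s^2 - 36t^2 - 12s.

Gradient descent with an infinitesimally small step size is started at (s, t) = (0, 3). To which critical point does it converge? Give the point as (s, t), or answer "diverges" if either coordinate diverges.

(1, 2)

psi is separable, so gradient descent decouples: s follows -∂psi/∂s, t follows -∂psi/∂t.
∂psi/∂s = -6(s - 2)(s - 1); at s=0 this is -12, so s increases.
∂psi/∂t = 12t(t - 2)(t + 3); at t=3 this is 216, so t decreases.
s converges to its nearest critical value 1 (a local min of the s-part); t converges to 2. The iterate converges to (1, 2).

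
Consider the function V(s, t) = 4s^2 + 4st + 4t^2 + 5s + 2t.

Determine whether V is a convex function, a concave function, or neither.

convex

V is quadratic, so its Hessian is the constant matrix H = [[8, 4], [4, 8]].
det(H) = 48, tr(H) = 16.
det(H) > 0 and tr(H) > 0, so H is positive definite everywhere: convex.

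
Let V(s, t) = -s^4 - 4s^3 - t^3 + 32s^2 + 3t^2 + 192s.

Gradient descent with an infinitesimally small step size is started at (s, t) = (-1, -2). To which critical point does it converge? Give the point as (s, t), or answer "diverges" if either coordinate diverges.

V is separable, so gradient descent decouples: s follows -∂V/∂s, t follows -∂V/∂t.
∂V/∂s = -4(s - 4)(s + 3)(s + 4); at s=-1 this is 120, so s decreases.
∂V/∂t = -3t(t - 2); at t=-2 this is -24, so t increases.
s converges to its nearest critical value -3 (a local min of the s-part); t converges to 0. The iterate converges to (-3, 0).

(-3, 0)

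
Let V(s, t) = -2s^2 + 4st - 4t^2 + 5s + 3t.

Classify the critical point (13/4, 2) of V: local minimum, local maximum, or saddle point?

The Hessian of V is constant: H = [[-4, 4], [4, -8]].
det(H) = (-4)·(-8) − 4² = 16.
det(H) > 0 and tr(H) = -12 < 0, so H is negative definite and the point is a local maximum.

local maximum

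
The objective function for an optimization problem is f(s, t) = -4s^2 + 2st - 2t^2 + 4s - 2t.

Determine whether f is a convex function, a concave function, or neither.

concave

f is quadratic, so its Hessian is the constant matrix H = [[-8, 2], [2, -4]].
det(H) = 28, tr(H) = -12.
det(H) > 0 and tr(H) < 0, so H is negative definite everywhere: concave.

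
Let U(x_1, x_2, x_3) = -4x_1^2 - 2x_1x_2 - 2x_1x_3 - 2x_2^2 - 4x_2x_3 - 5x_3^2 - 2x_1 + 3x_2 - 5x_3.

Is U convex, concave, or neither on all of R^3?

U is quadratic, so its Hessian is the constant matrix H = [[-8, -2, -2], [-2, -4, -4], [-2, -4, -10]].
Leading principal minors: -8, 28, -168.
Signs alternate −, +, − ⇒ H ≺ 0 ⇒ concave.

concave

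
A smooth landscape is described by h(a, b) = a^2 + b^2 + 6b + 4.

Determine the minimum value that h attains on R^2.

h(a,b) separates as P(a) + Q(b) + 4, so its minimum is min P + min Q + 4.
P'(a) = 2a vanishes at a ∈ {0}; Q'(b) = 2b + 6 vanishes at b ∈ {-3}.
Local minima of P (where P''>0): P(0)=0. Local minima of Q: Q(-3)=-9.
So the global minimum of h is P(0) + Q(-3) + 4 = 0 − 9 + 4 = -5, attained at (0, -3).

-5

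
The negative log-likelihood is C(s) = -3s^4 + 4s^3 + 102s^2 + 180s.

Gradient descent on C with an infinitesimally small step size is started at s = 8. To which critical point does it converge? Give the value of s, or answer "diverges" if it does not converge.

diverges

C'(s) = -12(s - 5)(s + 1)(s + 3), so C'(8) = -3564.
Gradient descent moves in the -C' direction, i.e. s is increasing.
There is no critical point above s=8, and C' keeps the same sign, so the iterate runs off to +∞.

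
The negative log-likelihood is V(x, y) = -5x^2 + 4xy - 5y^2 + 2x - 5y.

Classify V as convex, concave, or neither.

V is quadratic, so its Hessian is the constant matrix H = [[-10, 4], [4, -10]].
det(H) = 84, tr(H) = -20.
det(H) > 0 and tr(H) < 0, so H is negative definite everywhere: concave.

concave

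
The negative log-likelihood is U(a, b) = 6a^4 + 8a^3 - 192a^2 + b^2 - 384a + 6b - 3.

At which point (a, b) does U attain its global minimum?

U(a,b) separates as P(a) + Q(b) − 3, so its minimum is min P + min Q − 3.
P'(a) = 24(a - 4)(a + 1)(a + 4) vanishes at a ∈ {-4, -1, 4}; Q'(b) = 2b + 6 vanishes at b ∈ {-3}.
Local minima of P (where P''>0): P(-4)=-512, P(4)=-2560. Local minima of Q: Q(-3)=-9.
So the global minimum of U is P(4) + Q(-3) − 3 = -2560 − 9 − 3 = -2572, attained at (4, -3).

(4, -3)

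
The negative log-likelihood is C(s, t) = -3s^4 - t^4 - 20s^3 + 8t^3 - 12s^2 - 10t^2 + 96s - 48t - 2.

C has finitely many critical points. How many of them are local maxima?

C separates as a function of s plus a function of t, so ∇C=0 decouples.
∂C/∂s = -12(s - 1)(s + 2)(s + 4) = 0 at s ∈ {-4, -2, 1}; ∂C/∂t = -4(t - 4)(t - 3)(t + 1) = 0 at t ∈ {-1, 3, 4}.
The Hessian is diagonal: diag(C_ss, C_tt). Second derivatives: C_ss(-4)=-120, C_ss(-2)=72, C_ss(1)=-180; C_tt(-1)=-80, C_tt(3)=16, C_tt(4)=-20.
Local maxima occur where both diagonal entries negative: (-4, -1), (-4, 4), (1, -1), (1, 4). Count: 4.

4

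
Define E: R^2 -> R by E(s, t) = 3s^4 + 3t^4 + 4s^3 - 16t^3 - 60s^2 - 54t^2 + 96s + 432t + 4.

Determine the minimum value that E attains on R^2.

E(s,t) separates as P(s) + Q(t) + 4, so its minimum is min P + min Q + 4.
P'(s) = 12(s - 2)(s - 1)(s + 4) vanishes at s ∈ {-4, 1, 2}; Q'(t) = 12(t - 4)(t - 3)(t + 3) vanishes at t ∈ {-3, 3, 4}.
Local minima of P (where P''>0): P(-4)=-832, P(2)=32. Local minima of Q: Q(-3)=-1107, Q(4)=608.
So the global minimum of E is P(-4) + Q(-3) + 4 = -832 − 1107 + 4 = -1935, attained at (-4, -3).

-1935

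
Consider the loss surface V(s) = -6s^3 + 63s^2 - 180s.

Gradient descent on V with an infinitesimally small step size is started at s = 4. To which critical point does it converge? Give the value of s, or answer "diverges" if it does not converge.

2

V'(s) = -18(s - 5)(s - 2), so V'(4) = 36.
Gradient descent moves in the -V' direction, i.e. s is decreasing.
The nearest critical point in that direction is s = 2, where V'' = 54 > 0 (a local minimum). The iterate converges there.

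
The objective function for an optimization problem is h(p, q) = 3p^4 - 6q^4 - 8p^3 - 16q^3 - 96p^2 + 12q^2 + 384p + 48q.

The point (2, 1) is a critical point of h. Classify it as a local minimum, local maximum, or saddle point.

local maximum

The mixed partial ∂²h/∂p∂q is 0, so the Hessian at any point is diag(h_pp, h_qq) = diag(12(3p^2 - 4p - 16), 24(-3q^2 - 4q + 1)).
At (2, 1): H = diag(-144, -144).
Both eigenvalues are negative, so H is negative definite: a local maximum.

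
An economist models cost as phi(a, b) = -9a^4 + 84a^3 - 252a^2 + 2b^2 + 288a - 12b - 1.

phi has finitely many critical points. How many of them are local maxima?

phi separates as a function of a plus a function of b, so ∇phi=0 decouples.
∂phi/∂a = -36(a - 4)(a - 2)(a - 1) = 0 at a ∈ {1, 2, 4}; ∂phi/∂b = 4(b - 3) = 0 at b ∈ {3}.
The Hessian is diagonal: diag(phi_aa, phi_bb). Second derivatives: phi_aa(1)=-108, phi_aa(2)=72, phi_aa(4)=-216; phi_bb(3)=4.
Local maxima occur where both diagonal entries negative: none. Count: 0.

0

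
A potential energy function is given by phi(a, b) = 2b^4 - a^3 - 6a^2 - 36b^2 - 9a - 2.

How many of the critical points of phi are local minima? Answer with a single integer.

phi separates as a function of a plus a function of b, so ∇phi=0 decouples.
∂phi/∂a = -3(a + 1)(a + 3) = 0 at a ∈ {-3, -1}; ∂phi/∂b = 8b(b - 3)(b + 3) = 0 at b ∈ {-3, 0, 3}.
The Hessian is diagonal: diag(phi_aa, phi_bb). Second derivatives: phi_aa(-3)=6, phi_aa(-1)=-6; phi_bb(-3)=144, phi_bb(0)=-72, phi_bb(3)=144.
Local minima occur where both diagonal entries positive: (-3, -3), (-3, 3). Count: 2.

2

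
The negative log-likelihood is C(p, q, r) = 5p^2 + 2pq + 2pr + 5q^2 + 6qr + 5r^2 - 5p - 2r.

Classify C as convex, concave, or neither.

C is quadratic, so its Hessian is the constant matrix H = [[10, 2, 2], [2, 10, 6], [2, 6, 10]].
Leading principal minors: 10, 96, 608.
All positive ⇒ H ≻ 0 ⇒ convex.

convex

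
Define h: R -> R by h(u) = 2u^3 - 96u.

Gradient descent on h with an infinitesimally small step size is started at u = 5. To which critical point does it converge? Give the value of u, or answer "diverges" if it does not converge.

4

h'(u) = 6(u - 4)(u + 4), so h'(5) = 54.
Gradient descent moves in the -h' direction, i.e. u is decreasing.
The nearest critical point in that direction is u = 4, where h'' = 48 > 0 (a local minimum). The iterate converges there.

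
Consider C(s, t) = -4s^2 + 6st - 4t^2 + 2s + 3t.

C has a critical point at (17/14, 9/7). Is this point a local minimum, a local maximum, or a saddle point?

local maximum

The Hessian of C is constant: H = [[-8, 6], [6, -8]].
det(H) = (-8)·(-8) − 6² = 28.
det(H) > 0 and tr(H) = -16 < 0, so H is negative definite and the point is a local maximum.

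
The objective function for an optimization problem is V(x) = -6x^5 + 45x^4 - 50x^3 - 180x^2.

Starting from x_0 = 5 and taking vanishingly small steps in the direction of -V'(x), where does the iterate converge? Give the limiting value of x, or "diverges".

V'(x) = -30x(x - 4)(x - 3)(x + 1), so V'(5) = -1800.
Gradient descent moves in the -V' direction, i.e. x is increasing.
There is no critical point above x=5, and V' keeps the same sign, so the iterate runs off to +∞.

diverges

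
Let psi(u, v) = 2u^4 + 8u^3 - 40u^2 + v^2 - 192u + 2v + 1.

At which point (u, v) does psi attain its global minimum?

psi(u,v) separates as P(u) + Q(v) + 1, so its minimum is min P + min Q + 1.
P'(u) = 8(u - 3)(u + 2)(u + 4) vanishes at u ∈ {-4, -2, 3}; Q'(v) = 2v + 2 vanishes at v ∈ {-1}.
Local minima of P (where P''>0): P(-4)=128, P(3)=-558. Local minima of Q: Q(-1)=-1.
So the global minimum of psi is P(3) + Q(-1) + 1 = -558 − 1 + 1 = -558, attained at (3, -1).

(3, -1)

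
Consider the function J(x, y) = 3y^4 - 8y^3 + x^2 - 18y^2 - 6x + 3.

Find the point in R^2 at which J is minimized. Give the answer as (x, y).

(3, 3)

J(x,y) separates as P(x) + Q(y) + 3, so its minimum is min P + min Q + 3.
P'(x) = 2x - 6 vanishes at x ∈ {3}; Q'(y) = 12y(y - 3)(y + 1) vanishes at y ∈ {-1, 0, 3}.
Local minima of P (where P''>0): P(3)=-9. Local minima of Q: Q(-1)=-7, Q(3)=-135.
So the global minimum of J is P(3) + Q(3) + 3 = -9 − 135 + 3 = -141, attained at (3, 3).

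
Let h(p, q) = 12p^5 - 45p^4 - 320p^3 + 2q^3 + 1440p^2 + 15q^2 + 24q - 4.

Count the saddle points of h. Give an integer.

h separates as a function of p plus a function of q, so ∇h=0 decouples.
∂h/∂p = 60p(p - 4)(p - 3)(p + 4) = 0 at p ∈ {-4, 0, 3, 4}; ∂h/∂q = 6(q + 1)(q + 4) = 0 at q ∈ {-4, -1}.
The Hessian is diagonal: diag(h_pp, h_qq). Second derivatives: h_pp(-4)=-13440, h_pp(0)=2880, h_pp(3)=-1260, h_pp(4)=1920; h_qq(-4)=-18, h_qq(-1)=18.
Saddle points occur where the two diagonal entries have opposite signs: (-4, -1), (0, -4), (3, -1), (4, -4). Count: 4.

4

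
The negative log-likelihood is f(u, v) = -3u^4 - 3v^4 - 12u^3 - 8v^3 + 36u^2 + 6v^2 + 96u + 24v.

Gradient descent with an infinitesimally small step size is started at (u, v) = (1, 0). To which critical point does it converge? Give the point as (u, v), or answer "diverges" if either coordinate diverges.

(-1, -1)

f is separable, so gradient descent decouples: u follows -∂f/∂u, v follows -∂f/∂v.
∂f/∂u = -12(u - 2)(u + 1)(u + 4); at u=1 this is 120, so u decreases.
∂f/∂v = -12(v - 1)(v + 1)(v + 2); at v=0 this is 24, so v decreases.
u converges to its nearest critical value -1 (a local min of the u-part); v converges to -1. The iterate converges to (-1, -1).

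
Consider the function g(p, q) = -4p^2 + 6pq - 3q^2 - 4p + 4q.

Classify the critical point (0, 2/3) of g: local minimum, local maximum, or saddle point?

local maximum

The Hessian of g is constant: H = [[-8, 6], [6, -6]].
det(H) = (-8)·(-6) − 6² = 12.
det(H) > 0 and tr(H) = -14 < 0, so H is negative definite and the point is a local maximum.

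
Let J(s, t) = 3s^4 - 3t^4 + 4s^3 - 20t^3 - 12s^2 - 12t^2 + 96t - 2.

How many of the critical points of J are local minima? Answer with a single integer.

2

J separates as a function of s plus a function of t, so ∇J=0 decouples.
∂J/∂s = 12s(s - 1)(s + 2) = 0 at s ∈ {-2, 0, 1}; ∂J/∂t = -12(t - 1)(t + 2)(t + 4) = 0 at t ∈ {-4, -2, 1}.
The Hessian is diagonal: diag(J_ss, J_tt). Second derivatives: J_ss(-2)=72, J_ss(0)=-24, J_ss(1)=36; J_tt(-4)=-120, J_tt(-2)=72, J_tt(1)=-180.
Local minima occur where both diagonal entries positive: (-2, -2), (1, -2). Count: 2.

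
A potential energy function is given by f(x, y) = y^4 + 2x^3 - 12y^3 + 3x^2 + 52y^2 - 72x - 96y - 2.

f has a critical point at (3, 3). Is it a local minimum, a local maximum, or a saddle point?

saddle point

The mixed partial ∂²f/∂x∂y is 0, so the Hessian at any point is diag(f_xx, f_yy) = diag(6(2x + 1), 4(3y^2 - 18y + 26)).
At (3, 3): H = diag(42, -4).
The eigenvalues have opposite signs, so H is indefinite: a saddle point.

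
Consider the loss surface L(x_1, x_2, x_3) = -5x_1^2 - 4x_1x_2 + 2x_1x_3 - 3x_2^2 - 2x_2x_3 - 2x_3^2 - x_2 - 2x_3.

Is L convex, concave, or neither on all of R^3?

L is quadratic, so its Hessian is the constant matrix H = [[-10, -4, 2], [-4, -6, -2], [2, -2, -4]].
Leading principal minors: -10, 44, -80.
Signs alternate −, +, − ⇒ H ≺ 0 ⇒ concave.

concave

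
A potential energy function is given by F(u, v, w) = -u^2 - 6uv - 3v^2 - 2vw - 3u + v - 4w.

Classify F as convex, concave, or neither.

neither

F is quadratic, so its Hessian is the constant matrix H = [[-2, -6, 0], [-6, -6, -2], [0, -2, 0]].
Leading principal minors: -2, -24, 8.
Neither pattern holds ⇒ H is indefinite ⇒ neither convex nor concave.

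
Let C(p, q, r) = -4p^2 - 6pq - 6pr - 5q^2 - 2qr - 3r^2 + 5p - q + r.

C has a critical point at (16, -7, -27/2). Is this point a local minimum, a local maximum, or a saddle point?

The Hessian is constant: H = [[-8, -6, -6], [-6, -10, -2], [-6, -2, -6]].
Leading principal minors: Δ₁ = -8, Δ₂ = 44, Δ₃ = -16.
The minors alternate sign starting negative (−, +, −), so H is negative definite: a local maximum.

local maximum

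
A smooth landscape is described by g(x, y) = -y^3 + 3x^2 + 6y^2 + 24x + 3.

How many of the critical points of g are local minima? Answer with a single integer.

1

g separates as a function of x plus a function of y, so ∇g=0 decouples.
∂g/∂x = 6(x + 4) = 0 at x ∈ {-4}; ∂g/∂y = -3y(y - 4) = 0 at y ∈ {0, 4}.
The Hessian is diagonal: diag(g_xx, g_yy). Second derivatives: g_xx(-4)=6; g_yy(0)=12, g_yy(4)=-12.
Local minima occur where both diagonal entries positive: (-4, 0). Count: 1.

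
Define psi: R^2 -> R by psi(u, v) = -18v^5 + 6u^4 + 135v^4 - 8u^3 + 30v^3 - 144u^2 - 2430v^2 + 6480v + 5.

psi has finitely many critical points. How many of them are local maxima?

2

psi separates as a function of u plus a function of v, so ∇psi=0 decouples.
∂psi/∂u = 24u(u - 4)(u + 3) = 0 at u ∈ {-3, 0, 4}; ∂psi/∂v = -90(v - 4)(v - 3)(v - 2)(v + 3) = 0 at v ∈ {-3, 2, 3, 4}.
The Hessian is diagonal: diag(psi_uu, psi_vv). Second derivatives: psi_uu(-3)=504, psi_uu(0)=-288, psi_uu(4)=672; psi_vv(-3)=18900, psi_vv(2)=-900, psi_vv(3)=540, psi_vv(4)=-1260.
Local maxima occur where both diagonal entries negative: (0, 2), (0, 4). Count: 2.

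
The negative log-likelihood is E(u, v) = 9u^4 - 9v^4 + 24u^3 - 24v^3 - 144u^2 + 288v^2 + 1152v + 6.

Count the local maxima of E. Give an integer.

E separates as a function of u plus a function of v, so ∇E=0 decouples.
∂E/∂u = 36u(u - 2)(u + 4) = 0 at u ∈ {-4, 0, 2}; ∂E/∂v = -36(v - 4)(v + 2)(v + 4) = 0 at v ∈ {-4, -2, 4}.
The Hessian is diagonal: diag(E_uu, E_vv). Second derivatives: E_uu(-4)=864, E_uu(0)=-288, E_uu(2)=432; E_vv(-4)=-576, E_vv(-2)=432, E_vv(4)=-1728.
Local maxima occur where both diagonal entries negative: (0, -4), (0, 4). Count: 2.

2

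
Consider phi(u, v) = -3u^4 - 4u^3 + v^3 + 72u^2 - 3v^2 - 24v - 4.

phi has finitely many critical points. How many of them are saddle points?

phi separates as a function of u plus a function of v, so ∇phi=0 decouples.
∂phi/∂u = -12u(u - 3)(u + 4) = 0 at u ∈ {-4, 0, 3}; ∂phi/∂v = 3(v - 4)(v + 2) = 0 at v ∈ {-2, 4}.
The Hessian is diagonal: diag(phi_uu, phi_vv). Second derivatives: phi_uu(-4)=-336, phi_uu(0)=144, phi_uu(3)=-252; phi_vv(-2)=-18, phi_vv(4)=18.
Saddle points occur where the two diagonal entries have opposite signs: (-4, 4), (0, -2), (3, 4). Count: 3.

3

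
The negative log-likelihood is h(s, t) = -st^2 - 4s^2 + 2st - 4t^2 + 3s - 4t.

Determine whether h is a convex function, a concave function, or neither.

neither

The term -st^2 is cubic, so the Hessian is not constant.
∂²h/∂t² = -2s - 8, which takes both signs as s varies (negative for sufficiently large s). A diagonal entry of the Hessian changing sign means the Hessian is neither positive- nor negative-semidefinite on all of R^2.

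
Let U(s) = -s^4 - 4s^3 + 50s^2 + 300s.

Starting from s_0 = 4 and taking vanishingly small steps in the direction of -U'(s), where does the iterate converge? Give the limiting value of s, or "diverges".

U'(s) = -4(s - 5)(s + 3)(s + 5), so U'(4) = 252.
Gradient descent moves in the -U' direction, i.e. s is decreasing.
The nearest critical point in that direction is s = -3, where U'' = 64 > 0 (a local minimum). The iterate converges there.

-3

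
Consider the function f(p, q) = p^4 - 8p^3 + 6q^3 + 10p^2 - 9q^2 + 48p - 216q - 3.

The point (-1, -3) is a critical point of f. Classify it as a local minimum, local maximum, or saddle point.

The mixed partial ∂²f/∂p∂q is 0, so the Hessian at any point is diag(f_pp, f_qq) = diag(4(3p^2 - 12p + 5), 18(2q - 1)).
At (-1, -3): H = diag(80, -126).
The eigenvalues have opposite signs, so H is indefinite: a saddle point.

saddle point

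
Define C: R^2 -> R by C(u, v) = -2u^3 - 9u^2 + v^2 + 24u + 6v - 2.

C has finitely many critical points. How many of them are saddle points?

1

C separates as a function of u plus a function of v, so ∇C=0 decouples.
∂C/∂u = -6(u - 1)(u + 4) = 0 at u ∈ {-4, 1}; ∂C/∂v = 2(v + 3) = 0 at v ∈ {-3}.
The Hessian is diagonal: diag(C_uu, C_vv). Second derivatives: C_uu(-4)=30, C_uu(1)=-30; C_vv(-3)=2.
Saddle points occur where the two diagonal entries have opposite signs: (1, -3). Count: 1.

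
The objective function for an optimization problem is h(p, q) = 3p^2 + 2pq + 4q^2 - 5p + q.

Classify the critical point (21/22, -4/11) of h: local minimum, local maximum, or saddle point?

The Hessian of h is constant: H = [[6, 2], [2, 8]].
det(H) = 6·8 − 2² = 44.
det(H) > 0 and tr(H) = 14 > 0, so H is positive definite and the point is a local minimum.

local minimum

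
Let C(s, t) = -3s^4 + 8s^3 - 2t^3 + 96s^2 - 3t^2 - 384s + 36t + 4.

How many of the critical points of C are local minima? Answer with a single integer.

1

C separates as a function of s plus a function of t, so ∇C=0 decouples.
∂C/∂s = -12(s - 4)(s - 2)(s + 4) = 0 at s ∈ {-4, 2, 4}; ∂C/∂t = -6(t - 2)(t + 3) = 0 at t ∈ {-3, 2}.
The Hessian is diagonal: diag(C_ss, C_tt). Second derivatives: C_ss(-4)=-576, C_ss(2)=144, C_ss(4)=-192; C_tt(-3)=30, C_tt(2)=-30.
Local minima occur where both diagonal entries positive: (2, -3). Count: 1.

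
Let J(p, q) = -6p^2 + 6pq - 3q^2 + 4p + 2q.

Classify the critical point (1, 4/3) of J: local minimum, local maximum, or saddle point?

The Hessian of J is constant: H = [[-12, 6], [6, -6]].
det(H) = (-12)·(-6) − 6² = 36.
det(H) > 0 and tr(H) = -18 < 0, so H is negative definite and the point is a local maximum.

local maximum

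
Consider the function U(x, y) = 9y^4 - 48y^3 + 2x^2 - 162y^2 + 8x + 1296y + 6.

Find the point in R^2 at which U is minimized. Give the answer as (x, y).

U(x,y) separates as P(x) + Q(y) + 6, so its minimum is min P + min Q + 6.
P'(x) = 4x + 8 vanishes at x ∈ {-2}; Q'(y) = 36(y - 4)(y - 3)(y + 3) vanishes at y ∈ {-3, 3, 4}.
Local minima of P (where P''>0): P(-2)=-8. Local minima of Q: Q(-3)=-3321, Q(4)=1824.
So the global minimum of U is P(-2) + Q(-3) + 6 = -8 − 3321 + 6 = -3323, attained at (-2, -3).

(-2, -3)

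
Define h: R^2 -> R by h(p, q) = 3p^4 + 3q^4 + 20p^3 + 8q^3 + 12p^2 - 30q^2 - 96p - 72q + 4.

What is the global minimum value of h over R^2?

-209

h(p,q) separates as A(p) + B(q) + 4, so its minimum is min A + min B + 4.
A'(p) = 12(p - 1)(p + 2)(p + 4) vanishes at p ∈ {-4, -2, 1}; B'(q) = 12(q - 2)(q + 1)(q + 3) vanishes at q ∈ {-3, -1, 2}.
Local minima of A (where A''>0): A(-4)=64, A(1)=-61. Local minima of B: B(-3)=-27, B(2)=-152.
So the global minimum of h is A(1) + B(2) + 4 = -61 − 152 + 4 = -209, attained at (1, 2).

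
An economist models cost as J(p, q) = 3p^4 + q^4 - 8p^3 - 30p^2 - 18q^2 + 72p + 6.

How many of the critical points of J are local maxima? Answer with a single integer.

1

J separates as a function of p plus a function of q, so ∇J=0 decouples.
∂J/∂p = 12(p - 3)(p - 1)(p + 2) = 0 at p ∈ {-2, 1, 3}; ∂J/∂q = 4q(q - 3)(q + 3) = 0 at q ∈ {-3, 0, 3}.
The Hessian is diagonal: diag(J_pp, J_qq). Second derivatives: J_pp(-2)=180, J_pp(1)=-72, J_pp(3)=120; J_qq(-3)=72, J_qq(0)=-36, J_qq(3)=72.
Local maxima occur where both diagonal entries negative: (1, 0). Count: 1.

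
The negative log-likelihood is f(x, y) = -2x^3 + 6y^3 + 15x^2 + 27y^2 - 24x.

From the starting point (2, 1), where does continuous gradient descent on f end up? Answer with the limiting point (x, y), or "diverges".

f is separable, so gradient descent decouples: x follows -∂f/∂x, y follows -∂f/∂y.
∂f/∂x = -6(x - 4)(x - 1); at x=2 this is 12, so x decreases.
∂f/∂y = 18y(y + 3); at y=1 this is 72, so y decreases.
x converges to its nearest critical value 1 (a local min of the x-part); y converges to 0. The iterate converges to (1, 0).

(1, 0)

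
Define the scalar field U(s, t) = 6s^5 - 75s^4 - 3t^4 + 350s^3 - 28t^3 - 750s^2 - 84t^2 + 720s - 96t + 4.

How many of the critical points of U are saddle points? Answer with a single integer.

6

U separates as a function of s plus a function of t, so ∇U=0 decouples.
∂U/∂s = 30(s - 4)(s - 3)(s - 2)(s - 1) = 0 at s ∈ {1, 2, 3, 4}; ∂U/∂t = -12(t + 1)(t + 2)(t + 4) = 0 at t ∈ {-4, -2, -1}.
The Hessian is diagonal: diag(U_ss, U_tt). Second derivatives: U_ss(1)=-180, U_ss(2)=60, U_ss(3)=-60, U_ss(4)=180; U_tt(-4)=-72, U_tt(-2)=24, U_tt(-1)=-36.
Saddle points occur where the two diagonal entries have opposite signs: (1, -2), (2, -4), (2, -1), (3, -2), (4, -4), (4, -1). Count: 6.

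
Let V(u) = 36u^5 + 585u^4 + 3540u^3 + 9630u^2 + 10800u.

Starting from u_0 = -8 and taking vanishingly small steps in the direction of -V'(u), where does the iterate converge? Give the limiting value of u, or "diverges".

diverges

V'(u) = 180(u + 1)(u + 3)(u + 4)(u + 5), so V'(-8) = 75600.
Gradient descent moves in the -V' direction, i.e. u is decreasing.
There is no critical point below u=-8, and V' keeps the same sign, so the iterate runs off to −∞.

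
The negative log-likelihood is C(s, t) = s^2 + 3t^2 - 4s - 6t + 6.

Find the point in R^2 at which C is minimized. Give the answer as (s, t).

(2, 1)

C(s,t) separates as P(s) + Q(t) + 6, so its minimum is min P + min Q + 6.
P'(s) = 2s - 4 vanishes at s ∈ {2}; Q'(t) = 6(t - 1) vanishes at t ∈ {1}.
Local minima of P (where P''>0): P(2)=-4. Local minima of Q: Q(1)=-3.
So the global minimum of C is P(2) + Q(1) + 6 = -4 − 3 + 6 = -1, attained at (2, 1).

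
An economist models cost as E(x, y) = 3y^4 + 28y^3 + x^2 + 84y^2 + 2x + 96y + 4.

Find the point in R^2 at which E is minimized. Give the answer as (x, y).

(-1, -4)

E(x,y) separates as P(x) + Q(y) + 4, so its minimum is min P + min Q + 4.
P'(x) = 2x + 2 vanishes at x ∈ {-1}; Q'(y) = 12(y + 1)(y + 2)(y + 4) vanishes at y ∈ {-4, -2, -1}.
Local minima of P (where P''>0): P(-1)=-1. Local minima of Q: Q(-4)=-64, Q(-1)=-37.
So the global minimum of E is P(-1) + Q(-4) + 4 = -1 − 64 + 4 = -61, attained at (-1, -4).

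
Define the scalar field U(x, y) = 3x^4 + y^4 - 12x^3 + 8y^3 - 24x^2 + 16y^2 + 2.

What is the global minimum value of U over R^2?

-382

U(x,y) separates as P(x) + Q(y) + 2, so its minimum is min P + min Q + 2.
P'(x) = 12x(x - 4)(x + 1) vanishes at x ∈ {-1, 0, 4}; Q'(y) = 4y(y + 2)(y + 4) vanishes at y ∈ {-4, -2, 0}.
Local minima of P (where P''>0): P(-1)=-9, P(4)=-384. Local minima of Q: Q(-4)=0, Q(0)=0.
So the global minimum of U is P(4) + Q(-4) + 2 = -384 + 0 + 2 = -382, attained at (4, -4).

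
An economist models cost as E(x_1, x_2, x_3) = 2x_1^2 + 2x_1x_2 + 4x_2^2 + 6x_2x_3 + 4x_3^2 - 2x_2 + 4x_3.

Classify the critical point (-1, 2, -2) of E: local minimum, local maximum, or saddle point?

The Hessian is constant: H = [[4, 2, 0], [2, 8, 6], [0, 6, 8]].
Leading principal minors: Δ₁ = 4, Δ₂ = 28, Δ₃ = 80.
All leading minors are positive, so H is positive definite: a local minimum.

local minimum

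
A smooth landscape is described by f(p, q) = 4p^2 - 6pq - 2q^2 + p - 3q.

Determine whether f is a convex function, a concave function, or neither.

neither

f is quadratic, so its Hessian is the constant matrix H = [[8, -6], [-6, -4]].
det(H) = -68, tr(H) = 4.
det(H) < 0, so H is indefinite: neither convex nor concave.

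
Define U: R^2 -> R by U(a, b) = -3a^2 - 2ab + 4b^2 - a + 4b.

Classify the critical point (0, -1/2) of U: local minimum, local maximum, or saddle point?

The Hessian of U is constant: H = [[-6, -2], [-2, 8]].
det(H) = (-6)·8 − (-2)² = -52.
Since det(H) < 0, H is indefinite and the critical point is a saddle point.

saddle point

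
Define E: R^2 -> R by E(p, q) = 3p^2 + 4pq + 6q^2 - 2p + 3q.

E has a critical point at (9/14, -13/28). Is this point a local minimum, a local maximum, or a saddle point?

local minimum

The Hessian of E is constant: H = [[6, 4], [4, 12]].
det(H) = 6·12 − 4² = 56.
det(H) > 0 and tr(H) = 18 > 0, so H is positive definite and the point is a local minimum.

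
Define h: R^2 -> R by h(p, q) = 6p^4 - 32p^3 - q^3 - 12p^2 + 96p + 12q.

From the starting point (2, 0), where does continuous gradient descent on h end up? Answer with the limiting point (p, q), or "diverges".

h is separable, so gradient descent decouples: p follows -∂h/∂p, q follows -∂h/∂q.
∂h/∂p = 24(p - 4)(p - 1)(p + 1); at p=2 this is -144, so p increases.
∂h/∂q = -3(q - 2)(q + 2); at q=0 this is 12, so q decreases.
p converges to its nearest critical value 4 (a local min of the p-part); q converges to -2. The iterate converges to (4, -2).

(4, -2)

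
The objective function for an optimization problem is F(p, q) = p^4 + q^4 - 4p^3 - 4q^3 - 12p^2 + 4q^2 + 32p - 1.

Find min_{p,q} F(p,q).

-65

F(p,q) separates as A(p) + B(q) − 1, so its minimum is min A + min B − 1.
A'(p) = 4(p - 4)(p - 1)(p + 2) vanishes at p ∈ {-2, 1, 4}; B'(q) = 4q(q - 2)(q - 1) vanishes at q ∈ {0, 1, 2}.
Local minima of A (where A''>0): A(-2)=-64, A(4)=-64. Local minima of B: B(0)=0, B(2)=0.
So the global minimum of F is A(-2) + B(0) − 1 = -64 + 0 − 1 = -65, attained at (-2, 0).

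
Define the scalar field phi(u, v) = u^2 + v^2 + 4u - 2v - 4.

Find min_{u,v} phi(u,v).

phi(u,v) separates as P(u) + Q(v) − 4, so its minimum is min P + min Q − 4.
P'(u) = 2u + 4 vanishes at u ∈ {-2}; Q'(v) = 2v - 2 vanishes at v ∈ {1}.
Local minima of P (where P''>0): P(-2)=-4. Local minima of Q: Q(1)=-1.
So the global minimum of phi is P(-2) + Q(1) − 4 = -4 − 1 − 4 = -9, attained at (-2, 1).

-9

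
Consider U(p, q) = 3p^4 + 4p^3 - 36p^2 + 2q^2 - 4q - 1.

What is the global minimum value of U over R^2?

U(p,q) separates as A(p) + B(q) − 1, so its minimum is min A + min B − 1.
A'(p) = 12p(p - 2)(p + 3) vanishes at p ∈ {-3, 0, 2}; B'(q) = 4q - 4 vanishes at q ∈ {1}.
Local minima of A (where A''>0): A(-3)=-189, A(2)=-64. Local minima of B: B(1)=-2.
So the global minimum of U is A(-3) + B(1) − 1 = -189 − 2 − 1 = -192, attained at (-3, 1).

-192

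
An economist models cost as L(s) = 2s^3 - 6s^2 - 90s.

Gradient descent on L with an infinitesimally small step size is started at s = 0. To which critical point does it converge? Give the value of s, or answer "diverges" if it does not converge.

L'(s) = 6(s - 5)(s + 3), so L'(0) = -90.
Gradient descent moves in the -L' direction, i.e. s is increasing.
The nearest critical point in that direction is s = 5, where L'' = 48 > 0 (a local minimum). The iterate converges there.

5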